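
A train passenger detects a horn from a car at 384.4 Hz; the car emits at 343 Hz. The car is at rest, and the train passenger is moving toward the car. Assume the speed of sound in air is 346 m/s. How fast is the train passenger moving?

f' = f · (v + v_o)/v ⇒ v_o = v · |f'/f − 1|.
v_o = 346 × |384.4/343 − 1| = 346 × 0.1207 ≈ 42 m/s.

42 m/s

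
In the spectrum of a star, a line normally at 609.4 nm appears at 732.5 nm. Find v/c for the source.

0.182

λ'/λ₀ = 1.2020 > 1 (redshift), so the source is receding.
λ'/λ₀ = √((1 + β)/(1 − β)) for a receding source ⇒ β = (r² − 1)/(r² + 1) with r = λ'/λ₀.
β = (1.4448 − 1)/(1.4448 + 1) ≈ 0.182.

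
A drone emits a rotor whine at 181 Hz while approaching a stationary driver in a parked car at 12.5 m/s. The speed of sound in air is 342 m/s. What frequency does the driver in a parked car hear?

Moving source, stationary observer: f' = f · v/(v − v_s) since the source is approaching.
f' = 181 × 342/(342 − 12.5) = 181 × 342/329.5 ≈ 188 Hz.

188 Hz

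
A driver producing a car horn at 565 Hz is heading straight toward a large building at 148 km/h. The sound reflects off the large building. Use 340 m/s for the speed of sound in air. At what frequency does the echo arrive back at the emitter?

148 km/h = 41.11 m/s.
The large building receives the sound from a moving source: f₁ = f₀ · v/(v − v_e) = 565 × 340/298.89 ≈ 643 Hz.
On the return leg the driver is a moving observer: f₂ = f₁ · (v + v_e)/v = 643 × 381.11/340 ≈ 720 Hz.
Equivalently f₂ = f₀ · (v + v_e)/(v − v_e).

720 Hz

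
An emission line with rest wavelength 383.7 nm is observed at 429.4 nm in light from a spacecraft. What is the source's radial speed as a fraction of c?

λ'/λ₀ = 1.1191 > 1 (redshift), so the source is receding.
λ'/λ₀ = √((1 + β)/(1 − β)) for a receding source ⇒ β = (r² − 1)/(r² + 1) with r = λ'/λ₀.
β = (1.2524 − 1)/(1.2524 + 1) ≈ 0.112.

0.112c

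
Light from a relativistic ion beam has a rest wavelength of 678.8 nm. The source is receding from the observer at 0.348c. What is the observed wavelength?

Relativistic Doppler for wavelength: λ' = λ₀ · √((1 + β)/(1 − β)).
λ' = 678.8 × √(1.3480/0.6520) = 678.8 × 1.43788 ≈ 976.0 nm.

976.0 nm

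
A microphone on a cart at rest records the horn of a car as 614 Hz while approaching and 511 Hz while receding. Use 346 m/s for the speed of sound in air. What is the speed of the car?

f₁/f₂ = (v + v_s)/(v − v_s), so v_s = v · (f₁ − f₂)/(f₁ + f₂).
v_s = 346 × (614 − 511)/(614 + 511) = 346 × 103/1125 ≈ 32 m/s.

32 m/s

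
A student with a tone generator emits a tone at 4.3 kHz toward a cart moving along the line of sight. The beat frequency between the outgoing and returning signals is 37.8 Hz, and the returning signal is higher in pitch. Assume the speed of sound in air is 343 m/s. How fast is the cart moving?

1.50 m/s

Double Doppler shift off a moving reflector: f₂ = f₀ · (v + u)/(v − u) (u > 0 toward emitter).
Returning signal is higher, so f₂ = f₀ + Δf = 4300 + 37.8 = 4337.8 Hz.
Rearranging, u = v · (f₂ − f₀)/(f₂ + f₀) = 343 × 37.8/8637.8 ≈ 1.50 m/s.
So the cart is moving at 1.50 m/s toward the emitter.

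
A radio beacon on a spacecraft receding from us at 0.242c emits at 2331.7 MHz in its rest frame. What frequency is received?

Relativistic Doppler for frequency: f' = f₀ · √((1 − β)/(1 + β)).
f' = 2331.7 × √(0.7580/1.2420) = 2331.7 × 0.78122 ≈ 1821.6 MHz.

1821.6 MHz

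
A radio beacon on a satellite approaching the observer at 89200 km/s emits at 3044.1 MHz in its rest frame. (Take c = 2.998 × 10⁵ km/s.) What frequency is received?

β = v/c = 89200/299800 = 0.2975.
Relativistic Doppler for frequency: f' = f₀ · √((1 + β)/(1 − β)).
f' = 3044.1 × √(1.2975/0.7025) = 3044.1 × 1.35908 ≈ 4137.2 MHz.

4137.2 MHz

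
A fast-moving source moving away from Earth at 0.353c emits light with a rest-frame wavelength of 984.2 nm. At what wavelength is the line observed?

Relativistic Doppler for wavelength: λ' = λ₀ · √((1 + β)/(1 − β)).
λ' = 984.2 × √(1.3530/0.6470) = 984.2 × 1.44609 ≈ 1423.2 nm.

1423.2 nm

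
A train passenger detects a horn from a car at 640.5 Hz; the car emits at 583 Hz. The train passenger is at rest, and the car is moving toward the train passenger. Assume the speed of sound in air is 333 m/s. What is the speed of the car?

30 m/s

f' = f · v/(v − v_s) ⇒ v_s = v · |1 − f/f'|.
v_s = 333 × |1 − 583/640.5| = 333 × 0.08977 ≈ 30 m/s.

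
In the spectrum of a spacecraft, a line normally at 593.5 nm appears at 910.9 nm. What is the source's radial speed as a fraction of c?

0.404c

λ'/λ₀ = 1.5348 > 1 (redshift), so the source is receding.
λ'/λ₀ = √((1 + β)/(1 − β)) for a receding source ⇒ β = (r² − 1)/(r² + 1) with r = λ'/λ₀.
β = (2.3556 − 1)/(2.3556 + 1) ≈ 0.404.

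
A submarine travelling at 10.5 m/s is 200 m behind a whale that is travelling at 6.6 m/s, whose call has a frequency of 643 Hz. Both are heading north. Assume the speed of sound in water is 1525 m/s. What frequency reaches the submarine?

645 Hz

The submarine is behind, so the whale is moving away from it while the submarine is moving toward the whale.
Both move, so f' = f · (v + v_o)/(v + v_s).
f' = 643 × (1525 + 10.5)/(1525 + 6.6) = 643 × 1535.5/1531.6 ≈ 645 Hz.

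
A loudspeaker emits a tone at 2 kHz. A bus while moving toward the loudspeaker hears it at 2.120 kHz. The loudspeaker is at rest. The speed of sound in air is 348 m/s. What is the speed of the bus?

f' = f · (v + v_o)/v ⇒ v_o = v · |f'/f − 1|.
v_o = 348 × |2.120/2 − 1| = 348 × 0.06 ≈ 20.9 m/s.

20.9 m/s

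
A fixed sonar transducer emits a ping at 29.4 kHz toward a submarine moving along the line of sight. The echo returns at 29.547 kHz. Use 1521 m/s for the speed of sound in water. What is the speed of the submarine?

3.8 m/s

Double Doppler shift off a moving reflector: f₂ = f₀ · (v + u)/(v − u) (u > 0 toward emitter).
Rearranging, u = v · (f₂ − f₀)/(f₂ + f₀) = 1521 × 0.147/58.947 ≈ 3.8 m/s.
So the submarine is moving at 3.8 m/s toward the emitter.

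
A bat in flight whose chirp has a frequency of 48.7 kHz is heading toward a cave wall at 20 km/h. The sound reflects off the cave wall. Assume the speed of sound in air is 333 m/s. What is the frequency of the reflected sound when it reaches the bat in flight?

50.4 kHz

20 km/h = 5.556 m/s.
The cave wall receives the sound from a moving source: f₁ = f₀ · v/(v − v_e) = 48.7 × 333/327.44 ≈ 49.5 kHz.
On the return leg the bat in flight is a moving observer: f₂ = f₁ · (v + v_e)/v = 49.5 × 338.56/333 ≈ 50.4 kHz.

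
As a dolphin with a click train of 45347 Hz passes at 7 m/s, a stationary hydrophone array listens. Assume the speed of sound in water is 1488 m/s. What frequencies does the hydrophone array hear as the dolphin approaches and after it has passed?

Approaching: f₁ = f · v/(v − v_s) = 45347 × 1488/1481 ≈ 45561 Hz.
Receding: f₂ = f · v/(v + v_s) = 45347 × 1488/1495 ≈ 45135 Hz.

45561 Hz approaching; 45135 Hz receding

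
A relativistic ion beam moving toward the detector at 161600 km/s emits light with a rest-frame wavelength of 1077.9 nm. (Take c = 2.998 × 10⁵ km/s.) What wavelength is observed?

β = v/c = 161600/299800 = 0.5390.
Relativistic Doppler for wavelength: λ' = λ₀ · √((1 − β)/(1 + β)).
λ' = 1077.9 × √(0.4610/1.5390) = 1077.9 × 0.54729 ≈ 589.9 nm.

589.9 nm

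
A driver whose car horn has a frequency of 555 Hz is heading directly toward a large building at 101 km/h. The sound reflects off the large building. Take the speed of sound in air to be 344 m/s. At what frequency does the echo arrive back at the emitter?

654 Hz

101 km/h = 28.06 m/s.
The large building receives the sound from a moving source: f₁ = f₀ · v/(v − v_e) = 555 × 344/315.94 ≈ 604 Hz.
On the return leg the driver is a moving observer: f₂ = f₁ · (v + v_e)/v = 604 × 372.06/344 ≈ 654 Hz.
Equivalently f₂ = f₀ · (v + v_e)/(v − v_e).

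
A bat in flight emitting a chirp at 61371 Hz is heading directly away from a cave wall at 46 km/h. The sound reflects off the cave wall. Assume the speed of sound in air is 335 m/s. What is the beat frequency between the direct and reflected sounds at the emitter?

4510 Hz

46 km/h = 12.78 m/s.
The cave wall receives the sound from a moving source: f₁ = f₀ · v/(v + v_e) = 61371 × 335/347.78 ≈ 59116 Hz.
On the return leg the bat in flight is a moving observer: f₂ = f₁ · (v − v_e)/v = 59116 × 322.22/335 ≈ 56861 Hz.
Equivalently f₂ = f₀ · (v − v_e)/(v + v_e).
Beat against the emitted tone: |f₂ − f₀| = 2v_e·f₀/(v + v_e) = 2 × 12.78 × 61371/347.78 ≈ 4510 Hz.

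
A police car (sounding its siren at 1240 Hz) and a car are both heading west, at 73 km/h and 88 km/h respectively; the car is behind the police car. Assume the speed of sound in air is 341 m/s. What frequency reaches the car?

73 km/h = 20.28 m/s; 88 km/h = 24.44 m/s.
The car is behind, so the police car is moving away from it while the car is moving toward the police car.
Both move, so f' = f · (v + v_o)/(v + v_s).
f' = 1240 × (341 + 24.44)/(341 + 20.28) = 1240 × 365.44/361.28 ≈ 1254 Hz.

1254 Hz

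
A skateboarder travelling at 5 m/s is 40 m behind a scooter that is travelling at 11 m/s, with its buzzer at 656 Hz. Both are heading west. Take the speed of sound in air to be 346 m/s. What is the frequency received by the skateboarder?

The skateboarder is behind, so the scooter is moving away from it while the skateboarder is moving toward the scooter.
General Doppler shift: f' = f · (v + v_o)/(v + v_s).
f' = 656 × (346 + 5)/(346 + 11) = 656 × 351/357 ≈ 645 Hz.

645 Hz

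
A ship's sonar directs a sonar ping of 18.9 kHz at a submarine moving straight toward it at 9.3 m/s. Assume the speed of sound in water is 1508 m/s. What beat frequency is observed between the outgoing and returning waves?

235 Hz

At the submarine (a moving observer), f₁ = f₀ · (v + u)/v = 18.9 × 1517.3/1508 ≈ 19.017 kHz.
The reflection then acts as a moving source: f₂ = f₁ · v/(v − u) ≈ 19.135 kHz.
Beat frequency (with f₀ = 18900 Hz): |f₂ − f₀| = 2u·f₀/(v − u) = 2 × 9.3 × 18900/1498.7 ≈ 235 Hz.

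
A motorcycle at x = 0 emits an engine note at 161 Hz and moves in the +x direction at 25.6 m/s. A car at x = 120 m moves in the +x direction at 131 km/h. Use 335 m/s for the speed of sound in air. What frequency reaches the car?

155 Hz

131 km/h = 36.39 m/s.
The observer lies on the +x side, so the source is heading toward the observer and the observer is heading away from the source.
With source approaching and observer receding, f' = f · (v − v_o)/(v − v_s).
f' = 161 × (335 − 36.39)/(335 − 25.6) = 161 × 298.61/309.4 ≈ 155 Hz.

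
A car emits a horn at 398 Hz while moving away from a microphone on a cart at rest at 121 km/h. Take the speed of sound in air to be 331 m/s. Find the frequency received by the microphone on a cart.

361 Hz

121 km/h = 33.61 m/s.
With the source moving away from a stationary observer, f' = f · v/(v + v_s).
f' = 398 × 331/(331 + 33.61) = 398 × 331/364.6 ≈ 361 Hz.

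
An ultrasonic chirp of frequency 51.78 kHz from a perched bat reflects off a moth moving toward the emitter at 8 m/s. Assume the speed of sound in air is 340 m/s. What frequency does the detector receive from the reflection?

54.3 kHz

At the moth (a moving observer), f₁ = f₀ · (v + u)/v = 51.78 × 348/340 ≈ 53.0 kHz.
The reflection then acts as a moving source: f₂ = f₁ · v/(v − u) ≈ 54.3 kHz.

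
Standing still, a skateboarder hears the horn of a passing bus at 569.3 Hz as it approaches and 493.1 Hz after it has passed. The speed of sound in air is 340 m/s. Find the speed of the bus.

f₁/f₂ = (v + v_s)/(v − v_s), so v_s = v · (f₁ − f₂)/(f₁ + f₂).
v_s = 340 × (569.3 − 493.1)/(569.3 + 493.1) = 340 × 76.2/1062.4 ≈ 24.4 m/s.

24.4 m/s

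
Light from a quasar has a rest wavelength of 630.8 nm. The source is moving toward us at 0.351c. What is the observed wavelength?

Relativistic Doppler for wavelength: λ' = λ₀ · √((1 − β)/(1 + β)).
λ' = 630.8 × √(0.6490/1.3510) = 630.8 × 0.69310 ≈ 437.2 nm.

437.2 nm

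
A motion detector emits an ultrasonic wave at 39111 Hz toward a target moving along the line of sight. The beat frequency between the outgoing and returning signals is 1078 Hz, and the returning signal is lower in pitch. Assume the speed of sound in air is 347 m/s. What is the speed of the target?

4.8 m/s

Double Doppler shift off a moving reflector: f₂ = f₀ · (v + u)/(v − u) (u > 0 toward emitter).
Returning signal is lower, so f₂ = f₀ − Δf = 39111 − 1078 = 38033 Hz.
Rearranging, u = v · (f₂ − f₀)/(f₂ + f₀) = 347 × -1078/77144 ≈ -4.8 m/s.
So the target is moving at 4.8 m/s away from the emitter.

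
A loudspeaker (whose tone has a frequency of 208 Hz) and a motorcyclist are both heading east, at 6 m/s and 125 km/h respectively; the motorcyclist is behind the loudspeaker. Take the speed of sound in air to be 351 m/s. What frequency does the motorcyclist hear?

225 Hz

125 km/h = 34.72 m/s.
The motorcyclist is behind, so the loudspeaker is moving away from it while the motorcyclist is moving toward the loudspeaker.
With source receding and observer approaching, f' = f · (v + v_o)/(v + v_s).
f' = 208 × (351 + 34.72)/(351 + 6) = 208 × 385.72/357 ≈ 225 Hz.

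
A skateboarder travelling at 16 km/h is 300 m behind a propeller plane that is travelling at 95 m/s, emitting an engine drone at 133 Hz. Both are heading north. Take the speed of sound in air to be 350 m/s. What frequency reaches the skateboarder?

16 km/h = 4.444 m/s.
The skateboarder is behind, so the propeller plane is moving away from it while the skateboarder is moving toward the propeller plane.
With source receding and observer approaching, f' = f · (v + v_o)/(v + v_s).
f' = 133 × (350 + 4.444)/(350 + 95) = 133 × 354.44/445 ≈ 106 Hz.

106 Hz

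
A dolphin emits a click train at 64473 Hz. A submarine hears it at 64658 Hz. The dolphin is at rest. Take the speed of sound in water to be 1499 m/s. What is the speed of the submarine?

f' > f, so the submarine is approaching.
f' = f · (v + v_o)/v ⇒ v_o = v · |f'/f − 1|.
v_o = 1499 × |64658/64473 − 1| = 1499 × 0.002869 ≈ 4.3 m/s.

4.3 m/s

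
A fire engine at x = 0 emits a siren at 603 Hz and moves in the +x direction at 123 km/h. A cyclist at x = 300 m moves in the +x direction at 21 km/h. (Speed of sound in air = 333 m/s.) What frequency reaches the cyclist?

660 Hz

123 km/h = 34.17 m/s; 21 km/h = 5.833 m/s.
The observer lies on the +x side, so the source is heading toward the observer and the observer is heading away from the source.
General Doppler shift: f' = f · (v − v_o)/(v − v_s).
f' = 603 × (333 − 5.833)/(333 − 34.17) = 603 × 327.17/298.83 ≈ 660 Hz.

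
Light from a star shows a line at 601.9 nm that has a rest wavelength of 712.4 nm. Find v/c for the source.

0.167

λ'/λ₀ = 0.8449 < 1 (blueshift), so the source is approaching.
λ'/λ₀ = √((1 − β)/(1 + β)) for an approaching source ⇒ β = (1 − r²)/(1 + r²) with r = λ'/λ₀.
β = (1 − 0.7138)/(1 + 0.7138) ≈ 0.167.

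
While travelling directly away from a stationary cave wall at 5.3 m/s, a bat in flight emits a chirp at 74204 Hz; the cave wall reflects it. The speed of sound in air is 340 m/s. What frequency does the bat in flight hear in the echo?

71926 Hz

The cave wall receives the sound from a moving source: f₁ = f₀ · v/(v + v_e) = 74204 × 340/345.3 ≈ 73065 Hz.
On the return leg the bat in flight is a moving observer: f₂ = f₁ · (v − v_e)/v = 73065 × 334.7/340 ≈ 71926 Hz.
Equivalently f₂ = f₀ · (v − v_e)/(v + v_e).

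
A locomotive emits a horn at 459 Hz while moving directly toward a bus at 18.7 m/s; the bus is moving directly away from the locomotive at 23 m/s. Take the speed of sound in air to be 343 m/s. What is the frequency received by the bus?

453 Hz

With source approaching and observer receding, f' = f · (v − v_o)/(v − v_s).
f' = 459 × (343 − 23)/(343 − 18.7) = 459 × 320/324.3 ≈ 453 Hz.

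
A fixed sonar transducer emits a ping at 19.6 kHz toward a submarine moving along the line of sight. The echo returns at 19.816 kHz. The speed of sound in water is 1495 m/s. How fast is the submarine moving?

8.2 m/s

Double Doppler shift off a moving reflector: f₂ = f₀ · (v + u)/(v − u) (u > 0 toward emitter).
Rearranging, u = v · (f₂ − f₀)/(f₂ + f₀) = 1495 × 0.216/39.416 ≈ 8.2 m/s.
So the submarine is moving at 8.2 m/s toward the emitter.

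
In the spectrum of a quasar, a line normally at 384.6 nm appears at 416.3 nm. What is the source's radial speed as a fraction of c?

λ'/λ₀ = 1.0824 > 1 (redshift), so the source is receding.
λ'/λ₀ = √((1 + β)/(1 − β)) for a receding source ⇒ β = (r² − 1)/(r² + 1) with r = λ'/λ₀.
β = (1.1716 − 1)/(1.1716 + 1) ≈ 0.079.

0.079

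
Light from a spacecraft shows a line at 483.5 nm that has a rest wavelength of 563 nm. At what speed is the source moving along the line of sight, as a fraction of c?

0.151c

λ'/λ₀ = 0.8588 < 1 (blueshift), so the source is approaching.
λ'/λ₀ = √((1 − β)/(1 + β)) for an approaching source ⇒ β = (1 − r²)/(1 + r²) with r = λ'/λ₀.
β = (1 − 0.7375)/(1 + 0.7375) ≈ 0.151.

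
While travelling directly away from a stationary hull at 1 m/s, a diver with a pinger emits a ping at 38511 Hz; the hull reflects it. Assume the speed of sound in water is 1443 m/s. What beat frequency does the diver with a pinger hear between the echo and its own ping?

The hull receives the sound from a moving source: f₁ = f₀ · v/(v + v_e) = 38511 × 1443/1444 ≈ 38484.3 Hz.
On the return leg the diver with a pinger is a moving observer: f₂ = f₁ · (v − v_e)/v = 38484.3 × 1442/1443 ≈ 38457.7 Hz.
Equivalently f₂ = f₀ · (v − v_e)/(v + v_e).
Beat against the emitted tone: |f₂ − f₀| = 2v_e·f₀/(v + v_e) = 2 × 1 × 38511/1444 ≈ 53.3 Hz.

53.3 Hz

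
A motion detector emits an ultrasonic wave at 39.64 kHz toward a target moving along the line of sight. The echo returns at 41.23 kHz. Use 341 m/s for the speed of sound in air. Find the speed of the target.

Double Doppler shift off a moving reflector: f₂ = f₀ · (v + u)/(v − u) (u > 0 toward emitter).
Rearranging, u = v · (f₂ − f₀)/(f₂ + f₀) = 341 × 1.59/80.87 ≈ 6.7 m/s.
So the target is moving at 6.7 m/s toward the emitter.

6.7 m/s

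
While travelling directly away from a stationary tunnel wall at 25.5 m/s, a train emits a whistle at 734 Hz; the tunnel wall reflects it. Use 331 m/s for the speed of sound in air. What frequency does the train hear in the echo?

The tunnel wall receives the sound from a moving source: f₁ = f₀ · v/(v + v_e) = 734 × 331/356.5 ≈ 681 Hz.
On the return leg the train is a moving observer: f₂ = f₁ · (v − v_e)/v = 681 × 305.5/331 ≈ 629 Hz.

629 Hz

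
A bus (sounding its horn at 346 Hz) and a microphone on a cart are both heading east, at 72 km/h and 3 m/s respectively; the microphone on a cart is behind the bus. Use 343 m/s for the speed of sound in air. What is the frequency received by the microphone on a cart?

330 Hz

72 km/h = 20 m/s.
The microphone on a cart is behind, so the bus is moving away from it while the microphone on a cart is moving toward the bus.
Both move, so f' = f · (v + v_o)/(v + v_s).
f' = 346 × (343 + 3)/(343 + 20) = 346 × 346/363 ≈ 330 Hz.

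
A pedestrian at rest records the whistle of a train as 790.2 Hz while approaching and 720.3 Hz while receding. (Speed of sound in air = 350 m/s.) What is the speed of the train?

16.2 m/s

f₁/f₂ = (v + v_s)/(v − v_s), so v_s = v · (f₁ − f₂)/(f₁ + f₂).
v_s = 350 × (790.2 − 720.3)/(790.2 + 720.3) = 350 × 69.9/1510.5 ≈ 16.2 m/s.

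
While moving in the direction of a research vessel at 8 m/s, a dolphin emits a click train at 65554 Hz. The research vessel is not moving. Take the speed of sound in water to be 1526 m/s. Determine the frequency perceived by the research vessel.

Moving source, stationary observer: f' = f · v/(v − v_s) since the source is approaching.
f' = 65554 × 1526/(1526 − 8) = 65554 × 1526/1518 ≈ 65899 Hz.

65899 Hz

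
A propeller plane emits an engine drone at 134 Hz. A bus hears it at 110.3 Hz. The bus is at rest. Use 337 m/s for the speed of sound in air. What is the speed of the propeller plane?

f' < f, so the propeller plane is receding.
f' = f · v/(v + v_s) ⇒ v_s = v · |1 − f/f'|.
v_s = 337 × |1 − 134/110.3| = 337 × 0.2149 ≈ 72 m/s.

72 m/s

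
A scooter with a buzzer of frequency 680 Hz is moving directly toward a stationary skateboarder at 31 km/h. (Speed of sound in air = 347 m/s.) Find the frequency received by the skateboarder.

31 km/h = 8.611 m/s.
With the source moving toward a stationary observer, f' = f · v/(v − v_s).
f' = 680 × 347/(347 − 8.611) = 680 × 347/338.4 ≈ 697 Hz.

697 Hz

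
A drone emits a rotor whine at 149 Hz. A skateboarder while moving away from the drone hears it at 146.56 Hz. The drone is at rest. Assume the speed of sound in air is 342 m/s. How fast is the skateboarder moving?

f' = f · (v − v_o)/v ⇒ v_o = v · |f'/f − 1|.
v_o = 342 × |146.56/149 − 1| = 342 × 0.01638 ≈ 5.6 m/s.

5.6 m/s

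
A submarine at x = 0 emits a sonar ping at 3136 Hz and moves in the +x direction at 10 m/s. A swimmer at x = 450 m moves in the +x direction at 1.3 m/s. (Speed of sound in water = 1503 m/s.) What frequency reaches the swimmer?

3154 Hz

The observer lies on the +x side, so the source is heading toward the observer and the observer is heading away from the source.
Both move, so f' = f · (v − v_o)/(v − v_s).
f' = 3136 × (1503 − 1.3)/(1503 − 10) = 3136 × 1501.7/1493 ≈ 3154 Hz.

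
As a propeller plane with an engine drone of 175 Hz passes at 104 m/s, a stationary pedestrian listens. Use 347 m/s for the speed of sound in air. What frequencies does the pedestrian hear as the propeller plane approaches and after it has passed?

250 Hz approaching; 135 Hz receding

Approaching: f₁ = f · v/(v − v_s) = 175 × 347/243 ≈ 250 Hz.
Receding: f₂ = f · v/(v + v_s) = 175 × 347/451 ≈ 135 Hz.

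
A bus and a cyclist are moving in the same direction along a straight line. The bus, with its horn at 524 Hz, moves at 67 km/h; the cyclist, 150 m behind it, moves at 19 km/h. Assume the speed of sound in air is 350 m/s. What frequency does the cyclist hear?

67 km/h = 18.61 m/s; 19 km/h = 5.278 m/s.
The cyclist is behind, so the bus is moving away from it while the cyclist is moving toward the bus.
With source receding and observer approaching, f' = f · (v + v_o)/(v + v_s).
f' = 524 × (350 + 5.278)/(350 + 18.61) = 524 × 355.28/368.61 ≈ 505 Hz.

505 Hz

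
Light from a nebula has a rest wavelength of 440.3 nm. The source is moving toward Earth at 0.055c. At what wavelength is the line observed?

Relativistic Doppler for wavelength: λ' = λ₀ · √((1 − β)/(1 + β)).
λ' = 440.3 × √(0.9450/1.0550) = 440.3 × 0.94643 ≈ 416.7 nm.

416.7 nm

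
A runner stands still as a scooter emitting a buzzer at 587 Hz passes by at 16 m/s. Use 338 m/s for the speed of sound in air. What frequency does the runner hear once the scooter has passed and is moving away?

Receding: f₂ = f · v/(v + v_s) = 587 × 338/354 ≈ 560 Hz.

560 Hz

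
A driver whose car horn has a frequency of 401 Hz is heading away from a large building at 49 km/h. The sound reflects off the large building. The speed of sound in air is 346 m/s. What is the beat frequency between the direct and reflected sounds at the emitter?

49 km/h = 13.61 m/s.
The large building receives the sound from a moving source: f₁ = f₀ · v/(v + v_e) = 401 × 346/359.61 ≈ 385.8 Hz.
On the return leg the driver is a moving observer: f₂ = f₁ · (v − v_e)/v = 385.8 × 332.39/346 ≈ 370.6 Hz.
Beat against the emitted tone: |f₂ − f₀| = 2v_e·f₀/(v + v_e) = 2 × 13.61 × 401/359.61 ≈ 30.4 Hz.

30.4 Hz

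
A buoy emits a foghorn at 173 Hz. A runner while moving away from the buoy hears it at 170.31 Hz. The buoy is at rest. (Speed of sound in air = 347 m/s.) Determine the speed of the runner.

f' = f · (v − v_o)/v ⇒ v_o = v · |f'/f − 1|.
v_o = 347 × |170.31/173 − 1| = 347 × 0.01555 ≈ 5.4 m/s.

5.4 m/s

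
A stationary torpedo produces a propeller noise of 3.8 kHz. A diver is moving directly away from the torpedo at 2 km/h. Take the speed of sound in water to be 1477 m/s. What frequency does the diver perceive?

3.80 kHz

2 km/h = 0.5556 m/s.
Moving observer, stationary source: f' = f · (v − v_o)/v.
f' = 3.8 × (1477 − 0.5556)/1477 = 3.8 × 1476.4/1477 ≈ 3.80 kHz.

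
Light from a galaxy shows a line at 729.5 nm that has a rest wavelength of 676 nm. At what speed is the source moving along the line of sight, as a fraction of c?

λ'/λ₀ = 1.0791 > 1 (redshift), so the source is receding.
λ'/λ₀ = √((1 + β)/(1 − β)) for a receding source ⇒ β = (r² − 1)/(r² + 1) with r = λ'/λ₀.
β = (1.1645 − 1)/(1.1645 + 1) ≈ 0.076.

0.076c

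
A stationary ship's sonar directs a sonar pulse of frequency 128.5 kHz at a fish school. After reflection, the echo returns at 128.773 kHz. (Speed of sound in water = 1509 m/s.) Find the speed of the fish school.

Double Doppler shift off a moving reflector: f₂ = f₀ · (v + u)/(v − u) (u > 0 toward emitter).
Rearranging, u = v · (f₂ − f₀)/(f₂ + f₀) = 1509 × 0.273/257.273 ≈ 1.60 m/s.
So the fish school is moving at 1.60 m/s toward the emitter.

1.60 m/s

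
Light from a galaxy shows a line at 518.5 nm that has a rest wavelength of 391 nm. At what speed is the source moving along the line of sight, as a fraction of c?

λ'/λ₀ = 1.3261 > 1 (redshift), so the source is receding.
λ'/λ₀ = √((1 + β)/(1 − β)) for a receding source ⇒ β = (r² − 1)/(r² + 1) with r = λ'/λ₀.
β = (1.7585 − 1)/(1.7585 + 1) ≈ 0.275.

0.275c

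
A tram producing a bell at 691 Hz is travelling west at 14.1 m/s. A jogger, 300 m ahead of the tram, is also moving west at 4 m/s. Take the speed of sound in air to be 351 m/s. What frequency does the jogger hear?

712 Hz

The jogger is ahead, so the tram is moving toward it while the jogger is moving away from the tram.
General Doppler shift: f' = f · (v − v_o)/(v − v_s).
f' = 691 × (351 − 4)/(351 − 14.1) = 691 × 347/336.9 ≈ 712 Hz.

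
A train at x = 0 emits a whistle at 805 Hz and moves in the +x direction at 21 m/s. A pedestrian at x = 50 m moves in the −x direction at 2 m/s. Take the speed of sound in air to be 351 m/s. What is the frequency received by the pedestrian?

861 Hz

The observer lies on the +x side, so the source is heading toward the observer and the observer is heading toward the source.
With source approaching and observer approaching, f' = f · (v + v_o)/(v − v_s).
f' = 805 × (351 + 2)/(351 − 21) = 805 × 353/330 ≈ 861 Hz.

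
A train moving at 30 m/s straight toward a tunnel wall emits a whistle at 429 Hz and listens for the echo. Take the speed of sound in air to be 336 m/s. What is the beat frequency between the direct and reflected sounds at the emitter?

84 Hz

The tunnel wall receives the sound from a moving source: f₁ = f₀ · v/(v − v_e) = 429 × 336/306 ≈ 471.1 Hz.
On the return leg the train is a moving observer: f₂ = f₁ · (v + v_e)/v = 471.1 × 366/336 ≈ 513.1 Hz.
Beat against the emitted tone: |f₂ − f₀| = 2v_e·f₀/(v − v_e) = 2 × 30 × 429/306 ≈ 84 Hz.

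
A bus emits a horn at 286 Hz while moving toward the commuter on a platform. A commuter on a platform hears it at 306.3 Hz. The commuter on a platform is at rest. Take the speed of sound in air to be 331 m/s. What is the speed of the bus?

f' = f · v/(v − v_s) ⇒ v_s = v · |1 − f/f'|.
v_s = 331 × |1 − 286/306.3| = 331 × 0.06627 ≈ 21.9 m/s.

21.9 m/s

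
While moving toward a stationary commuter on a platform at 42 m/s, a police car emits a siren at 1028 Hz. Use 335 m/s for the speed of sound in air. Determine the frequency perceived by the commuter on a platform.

1175 Hz

Only the source moves, toward the listener, so f' = f · v/(v − v_s).
f' = 1028 × 335/(335 − 42) = 1028 × 335/293 ≈ 1175 Hz.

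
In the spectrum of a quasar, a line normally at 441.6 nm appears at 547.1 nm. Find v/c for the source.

0.211

λ'/λ₀ = 1.2389 > 1 (redshift), so the source is receding.
λ'/λ₀ = √((1 + β)/(1 − β)) for a receding source ⇒ β = (r² − 1)/(r² + 1) with r = λ'/λ₀.
β = (1.5349 − 1)/(1.5349 + 1) ≈ 0.211.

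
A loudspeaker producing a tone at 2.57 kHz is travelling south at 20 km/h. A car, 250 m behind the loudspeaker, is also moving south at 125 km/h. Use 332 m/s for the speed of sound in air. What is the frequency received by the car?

2.79 kHz

20 km/h = 5.556 m/s; 125 km/h = 34.72 m/s.
The car is behind, so the loudspeaker is moving away from it while the car is moving toward the loudspeaker.
General Doppler shift: f' = f · (v + v_o)/(v + v_s).
f' = 2.57 × (332 + 34.72)/(332 + 5.556) = 2.57 × 366.72/337.56 ≈ 2.79 kHz.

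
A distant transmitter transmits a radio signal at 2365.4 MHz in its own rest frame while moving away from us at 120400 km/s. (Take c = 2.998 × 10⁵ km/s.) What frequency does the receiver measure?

β = v/c = 120400/299800 = 0.4016.
Relativistic Doppler for frequency: f' = f₀ · √((1 − β)/(1 + β)).
f' = 2365.4 × √(0.5984/1.4016) = 2365.4 × 0.65341 ≈ 1545.6 MHz.

1545.6 MHz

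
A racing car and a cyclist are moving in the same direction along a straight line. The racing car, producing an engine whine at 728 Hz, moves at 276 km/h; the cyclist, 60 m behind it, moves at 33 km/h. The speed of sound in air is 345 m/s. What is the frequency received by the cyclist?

611 Hz

276 km/h = 76.67 m/s; 33 km/h = 9.167 m/s.
The cyclist is behind, so the racing car is moving away from it while the cyclist is moving toward the racing car.
Both move, so f' = f · (v + v_o)/(v + v_s).
f' = 728 × (345 + 9.167)/(345 + 76.67) = 728 × 354.17/421.67 ≈ 611 Hz.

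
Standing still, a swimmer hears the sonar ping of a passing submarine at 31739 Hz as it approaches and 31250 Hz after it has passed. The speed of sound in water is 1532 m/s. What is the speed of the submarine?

11.9 m/s

f₁/f₂ = (v + v_s)/(v − v_s), so v_s = v · (f₁ − f₂)/(f₁ + f₂).
v_s = 1532 × (31739 − 31250)/(31739 + 31250) = 1532 × 489/62989 ≈ 11.9 m/s.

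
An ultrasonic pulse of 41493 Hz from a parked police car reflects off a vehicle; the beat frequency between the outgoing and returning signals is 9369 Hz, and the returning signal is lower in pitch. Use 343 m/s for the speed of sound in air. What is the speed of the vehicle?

Double Doppler shift off a moving reflector: f₂ = f₀ · (v + u)/(v − u) (u > 0 toward emitter).
Returning signal is lower, so f₂ = f₀ − Δf = 41493 − 9369 = 32124 Hz.
Rearranging, u = v · (f₂ − f₀)/(f₂ + f₀) = 343 × -9369/73617 ≈ -44 m/s.
So the vehicle is moving at 44 m/s away from the emitter.

44 m/s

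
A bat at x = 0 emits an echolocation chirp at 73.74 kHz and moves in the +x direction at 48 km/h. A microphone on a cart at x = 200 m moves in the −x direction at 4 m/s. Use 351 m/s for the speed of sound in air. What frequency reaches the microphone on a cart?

77.5 kHz

48 km/h = 13.33 m/s.
The observer lies on the +x side, so the source is heading toward the observer and the observer is heading toward the source.
With source approaching and observer approaching, f' = f · (v + v_o)/(v − v_s).
f' = 73.74 × (351 + 4)/(351 − 13.33) = 73.74 × 355/337.67 ≈ 77.5 kHz.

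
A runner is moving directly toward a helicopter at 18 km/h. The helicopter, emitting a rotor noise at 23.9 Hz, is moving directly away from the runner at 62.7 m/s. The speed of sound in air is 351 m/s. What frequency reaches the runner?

18 km/h = 5 m/s.
Both move, so f' = f · (v + v_o)/(v + v_s).
f' = 23.9 × (351 + 5)/(351 + 62.7) = 23.9 × 356/413.7 ≈ 20.6 Hz.

20.6 Hz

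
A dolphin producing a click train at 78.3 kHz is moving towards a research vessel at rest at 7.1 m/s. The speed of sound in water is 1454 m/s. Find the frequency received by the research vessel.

With the source moving toward a stationary observer, f' = f · v/(v − v_s).
f' = 78.3 × 1454/(1454 − 7.1) = 78.3 × 1454/1447 ≈ 78.7 kHz.

78.7 kHz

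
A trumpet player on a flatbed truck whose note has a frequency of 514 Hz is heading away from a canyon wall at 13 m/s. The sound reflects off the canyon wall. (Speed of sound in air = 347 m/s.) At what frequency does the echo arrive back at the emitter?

477 Hz

The canyon wall receives the sound from a moving source: f₁ = f₀ · v/(v + v_e) = 514 × 347/360 ≈ 495 Hz.
On the return leg the trumpet player on a flatbed truck is a moving observer: f₂ = f₁ · (v − v_e)/v = 495 × 334/347 ≈ 477 Hz.
Equivalently f₂ = f₀ · (v − v_e)/(v + v_e).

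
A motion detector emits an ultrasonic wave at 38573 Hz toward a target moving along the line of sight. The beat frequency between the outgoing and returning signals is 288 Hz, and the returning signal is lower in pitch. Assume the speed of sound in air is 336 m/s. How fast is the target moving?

1.26 m/s

Double Doppler shift off a moving reflector: f₂ = f₀ · (v + u)/(v − u) (u > 0 toward emitter).
Returning signal is lower, so f₂ = f₀ − Δf = 38573 − 288 = 38285 Hz.
Rearranging, u = v · (f₂ − f₀)/(f₂ + f₀) = 336 × -288/76858 ≈ -1.26 m/s.
So the target is moving at 1.26 m/s away from the emitter.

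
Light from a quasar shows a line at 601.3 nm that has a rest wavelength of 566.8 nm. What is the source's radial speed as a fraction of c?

λ'/λ₀ = 1.0609 > 1 (redshift), so the source is receding.
λ'/λ₀ = √((1 + β)/(1 − β)) for a receding source ⇒ β = (r² − 1)/(r² + 1) with r = λ'/λ₀.
β = (1.1254 − 1)/(1.1254 + 1) ≈ 0.059.

0.059c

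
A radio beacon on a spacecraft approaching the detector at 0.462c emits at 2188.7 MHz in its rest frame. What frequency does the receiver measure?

Relativistic Doppler for frequency: f' = f₀ · √((1 + β)/(1 − β)).
f' = 2188.7 × √(1.4620/0.5380) = 2188.7 × 1.64848 ≈ 3608.0 MHz.

3608.0 MHz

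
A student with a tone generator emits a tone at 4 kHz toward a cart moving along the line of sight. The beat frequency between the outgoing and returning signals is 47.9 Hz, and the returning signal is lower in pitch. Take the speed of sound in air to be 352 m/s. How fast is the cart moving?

Double Doppler shift off a moving reflector: f₂ = f₀ · (v + u)/(v − u) (u > 0 toward emitter).
Returning signal is lower, so f₂ = f₀ − Δf = 4000 − 47.9 = 3952.1 Hz.
Rearranging, u = v · (f₂ − f₀)/(f₂ + f₀) = 352 × -47.9/7952.1 ≈ -2.12 m/s.
So the cart is moving at 2.12 m/s away from the emitter.

2.12 m/s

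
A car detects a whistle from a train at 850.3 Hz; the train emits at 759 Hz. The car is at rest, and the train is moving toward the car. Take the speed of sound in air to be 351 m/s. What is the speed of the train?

38 m/s

f' = f · v/(v − v_s) ⇒ v_s = v · |1 − f/f'|.
v_s = 351 × |1 − 759/850.3| = 351 × 0.1074 ≈ 38 m/s.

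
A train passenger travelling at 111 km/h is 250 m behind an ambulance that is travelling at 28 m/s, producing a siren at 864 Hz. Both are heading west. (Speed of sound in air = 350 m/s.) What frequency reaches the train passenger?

111 km/h = 30.83 m/s.
The train passenger is behind, so the ambulance is moving away from it while the train passenger is moving toward the ambulance.
Both move, so f' = f · (v + v_o)/(v + v_s).
f' = 864 × (350 + 30.83)/(350 + 28) = 864 × 380.83/378 ≈ 870 Hz.

870 Hz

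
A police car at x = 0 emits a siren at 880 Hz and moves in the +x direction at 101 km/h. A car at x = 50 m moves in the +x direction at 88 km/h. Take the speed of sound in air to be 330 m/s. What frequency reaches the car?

891 Hz

101 km/h = 28.06 m/s; 88 km/h = 24.44 m/s.
The observer lies on the +x side, so the source is heading toward the observer and the observer is heading away from the source.
With source approaching and observer receding, f' = f · (v − v_o)/(v − v_s).
f' = 880 × (330 − 24.44)/(330 − 28.06) = 880 × 305.56/301.94 ≈ 891 Hz.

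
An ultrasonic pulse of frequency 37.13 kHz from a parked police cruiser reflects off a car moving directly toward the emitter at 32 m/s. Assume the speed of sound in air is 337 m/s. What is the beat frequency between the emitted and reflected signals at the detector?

At the car (a moving observer), f₁ = f₀ · (v + u)/v = 37.13 × 369/337 ≈ 40.66 kHz.
The reflection then acts as a moving source: f₂ = f₁ · v/(v − u) ≈ 44.92 kHz.
Equivalently f₂ = f₀ · (v + u)/(v − u).
Beat frequency (with f₀ = 37130 Hz): |f₂ − f₀| = 2u·f₀/(v − u) = 2 × 32 × 37130/305 ≈ 7791 Hz.

7791 Hz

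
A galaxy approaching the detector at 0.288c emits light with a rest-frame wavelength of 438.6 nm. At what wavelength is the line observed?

Relativistic Doppler for wavelength: λ' = λ₀ · √((1 − β)/(1 + β)).
λ' = 438.6 × √(0.7120/1.2880) = 438.6 × 0.74350 ≈ 326.1 nm.

326.1 nm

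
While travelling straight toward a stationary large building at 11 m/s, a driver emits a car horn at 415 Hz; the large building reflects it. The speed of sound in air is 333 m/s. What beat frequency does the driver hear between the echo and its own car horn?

The large building receives the sound from a moving source: f₁ = f₀ · v/(v − v_e) = 415 × 333/322 ≈ 429.2 Hz.
On the return leg the driver is a moving observer: f₂ = f₁ · (v + v_e)/v = 429.2 × 344/333 ≈ 443.4 Hz.
Equivalently f₂ = f₀ · (v + v_e)/(v − v_e).
Beat against the emitted tone: |f₂ − f₀| = 2v_e·f₀/(v − v_e) = 2 × 11 × 415/322 ≈ 28.4 Hz.

28.4 Hz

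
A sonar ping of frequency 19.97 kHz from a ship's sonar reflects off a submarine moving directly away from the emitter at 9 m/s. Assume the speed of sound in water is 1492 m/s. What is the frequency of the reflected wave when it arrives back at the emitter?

The submarine first receives the wave as a moving observer: f₁ = f₀ · (v − u)/v = 19.97 × (1492 − 9)/1492 ≈ 19.85 kHz.
The reflection then acts as a moving source: f₂ = f₁ · v/(v + u) ≈ 19.73 kHz.

19.73 kHz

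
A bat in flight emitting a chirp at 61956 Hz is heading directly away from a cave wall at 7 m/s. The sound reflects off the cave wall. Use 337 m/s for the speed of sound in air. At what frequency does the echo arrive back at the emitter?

The cave wall receives the sound from a moving source: f₁ = f₀ · v/(v + v_e) = 61956 × 337/344 ≈ 60695 Hz.
On the return leg the bat in flight is a moving observer: f₂ = f₁ · (v − v_e)/v = 60695 × 330/337 ≈ 59435 Hz.
Equivalently f₂ = f₀ · (v − v_e)/(v + v_e).

59435 Hz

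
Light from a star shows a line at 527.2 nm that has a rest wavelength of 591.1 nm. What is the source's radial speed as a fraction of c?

λ'/λ₀ = 0.8919 < 1 (blueshift), so the source is approaching.
λ'/λ₀ = √((1 − β)/(1 + β)) for an approaching source ⇒ β = (1 − r²)/(1 + r²) with r = λ'/λ₀.
β = (1 − 0.7955)/(1 + 0.7955) ≈ 0.114.

0.114c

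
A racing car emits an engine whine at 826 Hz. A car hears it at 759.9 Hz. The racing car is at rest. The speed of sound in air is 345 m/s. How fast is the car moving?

28 m/s

f' < f, so the car is receding.
f' = f · (v − v_o)/v ⇒ v_o = v · |f'/f − 1|.
v_o = 345 × |759.9/826 − 1| = 345 × 0.08002 ≈ 28 m/s.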